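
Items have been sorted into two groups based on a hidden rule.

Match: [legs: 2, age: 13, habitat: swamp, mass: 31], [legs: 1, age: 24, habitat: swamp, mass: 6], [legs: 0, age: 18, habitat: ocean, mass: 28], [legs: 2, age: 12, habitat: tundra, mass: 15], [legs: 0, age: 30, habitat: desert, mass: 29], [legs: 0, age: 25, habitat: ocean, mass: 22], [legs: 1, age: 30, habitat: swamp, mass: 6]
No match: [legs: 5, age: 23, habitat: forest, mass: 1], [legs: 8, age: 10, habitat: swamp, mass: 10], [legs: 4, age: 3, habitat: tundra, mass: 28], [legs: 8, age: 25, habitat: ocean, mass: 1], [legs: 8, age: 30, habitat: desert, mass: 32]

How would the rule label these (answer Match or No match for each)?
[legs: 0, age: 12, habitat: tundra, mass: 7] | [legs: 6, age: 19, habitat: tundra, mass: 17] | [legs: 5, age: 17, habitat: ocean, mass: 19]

The simplest hypothesis consistent with all the labels is: legs ≤ 2.
[legs: 0, age: 12, habitat: tundra, mass: 7]: Match (legs = 0).
[legs: 6, age: 19, habitat: tundra, mass: 17]: No match (legs = 6).
[legs: 5, age: 17, habitat: ocean, mass: 19]: No match (legs = 5).

Match, No match, No match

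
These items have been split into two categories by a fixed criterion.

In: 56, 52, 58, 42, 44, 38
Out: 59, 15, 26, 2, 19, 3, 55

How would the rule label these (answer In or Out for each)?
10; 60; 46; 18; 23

Out, In, In, Out, Out

A rule that fits every label: even AND at least 38 — true of each 'In' example, false of each 'Out' one.
10: 10 is even, 10 < 38, does not pass → Out. 60: 60 is even, 60 ≥ 38, fits → In. 46: 46 is even, 46 ≥ 38, fits → In. 18: 18 is even, 18 < 38, does not pass → Out. 23: 23 is odd, 23 < 38, does not pass → Out.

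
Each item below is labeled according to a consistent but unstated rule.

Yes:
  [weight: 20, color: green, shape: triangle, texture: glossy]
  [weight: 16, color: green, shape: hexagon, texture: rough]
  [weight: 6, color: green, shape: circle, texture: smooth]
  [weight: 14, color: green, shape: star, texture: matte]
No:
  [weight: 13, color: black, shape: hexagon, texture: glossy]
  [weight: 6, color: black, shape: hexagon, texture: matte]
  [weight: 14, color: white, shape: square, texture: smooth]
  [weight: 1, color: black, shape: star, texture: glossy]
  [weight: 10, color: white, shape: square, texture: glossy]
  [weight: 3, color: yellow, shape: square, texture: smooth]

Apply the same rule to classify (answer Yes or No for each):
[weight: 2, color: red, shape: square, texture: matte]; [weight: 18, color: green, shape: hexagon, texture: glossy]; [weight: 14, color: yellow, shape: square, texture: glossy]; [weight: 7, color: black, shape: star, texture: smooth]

No, Yes, No, No

One predicate separates the groups cleanly: color is green.
[weight: 2, color: red, shape: square, texture: matte]: No (color is red).
[weight: 18, color: green, shape: hexagon, texture: glossy]: Yes (color is green).
[weight: 14, color: yellow, shape: square, texture: glossy]: No (color is yellow).
[weight: 7, color: black, shape: star, texture: smooth]: No (color is black).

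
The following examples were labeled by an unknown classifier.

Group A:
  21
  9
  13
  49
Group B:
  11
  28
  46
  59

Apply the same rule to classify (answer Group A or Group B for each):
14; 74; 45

Group B, Group B, Group A

All 'Group A' examples share one property — ≡ 1 (mod 4) — and every 'Group B' example lacks it.
14 — 14 mod 4 = 2, hence Group B.
74 — 74 mod 4 = 2, hence Group B.
45 — 45 mod 4 = 1, hence Group A.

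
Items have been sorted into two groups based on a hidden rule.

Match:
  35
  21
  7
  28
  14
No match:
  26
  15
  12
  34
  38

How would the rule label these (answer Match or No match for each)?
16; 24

Looking at the examples, the only property every 'Match' case has and every 'No match' case lacks is: multiple of 7.
16 — 16 = 7·2 + 2, hence No match.
24 — 24 = 7·3 + 3, hence No match.

No match, No match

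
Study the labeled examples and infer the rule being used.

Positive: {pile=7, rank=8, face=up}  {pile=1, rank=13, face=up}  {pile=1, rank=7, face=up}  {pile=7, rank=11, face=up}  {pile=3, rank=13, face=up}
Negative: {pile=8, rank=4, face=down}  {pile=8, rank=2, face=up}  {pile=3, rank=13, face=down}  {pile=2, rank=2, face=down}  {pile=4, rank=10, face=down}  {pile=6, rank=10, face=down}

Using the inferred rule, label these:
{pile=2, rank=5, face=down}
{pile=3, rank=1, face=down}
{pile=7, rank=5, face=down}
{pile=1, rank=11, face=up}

The rule appears to be: face is up AND pile ≤ 7.
Negative: {pile=2, rank=5, face=down}, since face is down, pile = 2. Negative: {pile=3, rank=1, face=down}, since face is down, pile = 3. Negative: {pile=7, rank=5, face=down}, since face is down, pile = 7. Positive: {pile=1, rank=11, face=up}, since face is up, pile = 1.

Negative, Negative, Negative, Positive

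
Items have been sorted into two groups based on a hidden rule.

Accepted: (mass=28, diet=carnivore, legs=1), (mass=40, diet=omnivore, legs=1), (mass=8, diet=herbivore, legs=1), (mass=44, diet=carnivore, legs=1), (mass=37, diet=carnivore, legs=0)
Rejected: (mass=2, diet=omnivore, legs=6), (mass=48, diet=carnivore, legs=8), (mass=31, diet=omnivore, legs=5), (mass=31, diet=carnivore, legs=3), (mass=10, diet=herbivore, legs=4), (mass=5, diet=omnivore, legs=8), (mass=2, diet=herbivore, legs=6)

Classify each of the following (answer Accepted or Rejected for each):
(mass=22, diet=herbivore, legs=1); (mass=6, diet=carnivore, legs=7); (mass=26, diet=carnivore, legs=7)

Accepted, Rejected, Rejected

The rule appears to be: legs ≤ 1.
(mass=22, diet=herbivore, legs=1): legs = 1, satisfies this → Accepted.
(mass=6, diet=carnivore, legs=7): legs = 7, doesn't qualify → Rejected.
(mass=26, diet=carnivore, legs=7): legs = 7, doesn't qualify → Rejected.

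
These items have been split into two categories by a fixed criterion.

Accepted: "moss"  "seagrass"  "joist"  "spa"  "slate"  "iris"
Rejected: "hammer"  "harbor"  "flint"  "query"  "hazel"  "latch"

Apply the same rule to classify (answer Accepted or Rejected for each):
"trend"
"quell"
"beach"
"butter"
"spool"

Rejected, Rejected, Rejected, Rejected, Accepted

One predicate separates the groups cleanly: contains 's'.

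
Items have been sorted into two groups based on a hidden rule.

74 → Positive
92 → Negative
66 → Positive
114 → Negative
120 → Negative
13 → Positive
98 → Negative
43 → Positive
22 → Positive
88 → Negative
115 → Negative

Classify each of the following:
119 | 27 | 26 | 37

Negative, Positive, Positive, Positive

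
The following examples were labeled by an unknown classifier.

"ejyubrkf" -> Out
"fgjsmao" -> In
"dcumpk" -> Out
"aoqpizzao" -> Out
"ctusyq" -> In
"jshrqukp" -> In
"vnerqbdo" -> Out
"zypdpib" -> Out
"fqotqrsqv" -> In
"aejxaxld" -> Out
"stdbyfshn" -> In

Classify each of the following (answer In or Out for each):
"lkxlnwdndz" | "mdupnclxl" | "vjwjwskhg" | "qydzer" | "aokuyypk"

Out, Out, In, Out, Out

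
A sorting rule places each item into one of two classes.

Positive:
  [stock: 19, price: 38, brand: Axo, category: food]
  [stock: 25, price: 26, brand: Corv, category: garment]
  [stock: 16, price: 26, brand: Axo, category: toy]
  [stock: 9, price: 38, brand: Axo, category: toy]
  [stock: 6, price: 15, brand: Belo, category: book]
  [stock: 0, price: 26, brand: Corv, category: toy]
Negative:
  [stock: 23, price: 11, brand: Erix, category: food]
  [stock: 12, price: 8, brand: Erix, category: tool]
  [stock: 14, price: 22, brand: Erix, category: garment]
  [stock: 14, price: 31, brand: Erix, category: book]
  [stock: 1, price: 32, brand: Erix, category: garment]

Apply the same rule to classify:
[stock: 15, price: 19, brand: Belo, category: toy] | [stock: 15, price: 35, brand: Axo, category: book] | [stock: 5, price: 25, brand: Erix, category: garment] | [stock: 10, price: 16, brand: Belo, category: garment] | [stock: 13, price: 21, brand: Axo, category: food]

The rule appears to be: brand is not Erix.
[stock: 15, price: 19, brand: Belo, category: toy]: brand is Belo, has this property → Positive. [stock: 15, price: 35, brand: Axo, category: book]: brand is Axo, has this property → Positive. [stock: 5, price: 25, brand: Erix, category: garment]: brand is Erix, lacks this property → Negative. [stock: 10, price: 16, brand: Belo, category: garment]: brand is Belo, has this property → Positive. [stock: 13, price: 21, brand: Axo, category: food]: brand is Axo, has this property → Positive.

Positive, Positive, Negative, Positive, Positive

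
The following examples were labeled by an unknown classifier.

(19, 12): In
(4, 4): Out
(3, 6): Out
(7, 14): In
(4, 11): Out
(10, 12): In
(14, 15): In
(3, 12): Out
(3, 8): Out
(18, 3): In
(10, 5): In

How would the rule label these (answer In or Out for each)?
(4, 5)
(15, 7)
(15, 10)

Out, In, In

A rule that fits every label: first ≥ 5 — true of each 'In' example, false of each 'Out' one.
(4, 5): first 4, fails the rule → Out.
(15, 7): first 15, checks out → In.
(15, 10): first 15, checks out → In.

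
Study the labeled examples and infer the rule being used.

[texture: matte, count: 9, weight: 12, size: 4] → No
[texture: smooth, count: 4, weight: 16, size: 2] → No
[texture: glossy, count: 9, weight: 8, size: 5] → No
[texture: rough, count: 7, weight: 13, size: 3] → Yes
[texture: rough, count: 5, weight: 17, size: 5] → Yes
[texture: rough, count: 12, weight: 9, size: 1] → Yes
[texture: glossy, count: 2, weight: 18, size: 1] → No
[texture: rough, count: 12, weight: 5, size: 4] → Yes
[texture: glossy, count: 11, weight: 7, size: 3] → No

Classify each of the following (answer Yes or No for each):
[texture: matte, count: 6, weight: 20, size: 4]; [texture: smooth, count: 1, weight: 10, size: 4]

No, No

The simplest hypothesis consistent with all the labels is: texture is rough.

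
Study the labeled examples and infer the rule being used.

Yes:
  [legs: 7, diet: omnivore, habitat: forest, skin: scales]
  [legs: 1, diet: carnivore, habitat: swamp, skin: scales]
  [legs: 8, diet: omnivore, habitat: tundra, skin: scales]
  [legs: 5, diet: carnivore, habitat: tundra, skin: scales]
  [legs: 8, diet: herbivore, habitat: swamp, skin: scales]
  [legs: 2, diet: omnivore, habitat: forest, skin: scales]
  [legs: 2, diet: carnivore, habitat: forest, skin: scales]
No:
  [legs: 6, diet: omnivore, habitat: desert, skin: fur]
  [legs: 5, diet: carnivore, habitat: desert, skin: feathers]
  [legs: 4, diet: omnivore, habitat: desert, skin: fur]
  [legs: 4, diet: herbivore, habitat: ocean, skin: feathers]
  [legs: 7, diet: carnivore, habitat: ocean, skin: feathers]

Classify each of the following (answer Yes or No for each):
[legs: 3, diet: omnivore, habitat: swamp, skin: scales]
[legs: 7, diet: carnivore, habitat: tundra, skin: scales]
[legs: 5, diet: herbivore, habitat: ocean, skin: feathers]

Yes, Yes, No

The classifier is using: skin is scales.
[legs: 3, diet: omnivore, habitat: swamp, skin: scales]: skin is scales, fits → Yes.
[legs: 7, diet: carnivore, habitat: tundra, skin: scales]: skin is scales, fits → Yes.
[legs: 5, diet: herbivore, habitat: ocean, skin: feathers]: skin is feathers, doesn't qualify → No.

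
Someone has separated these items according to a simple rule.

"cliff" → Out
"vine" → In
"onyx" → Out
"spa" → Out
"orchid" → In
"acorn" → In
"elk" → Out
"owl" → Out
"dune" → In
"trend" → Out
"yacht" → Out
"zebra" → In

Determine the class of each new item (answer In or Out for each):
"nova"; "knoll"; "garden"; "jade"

In, Out, In, In

Every 'In' example satisfies: has ≥ 2 vowels. None of the 'Out' examples do.
"nova": 2 vowels — has this property, so In.
"knoll": 1 vowel — does not pass, so Out.
"garden": 2 vowels — has this property, so In.
"jade": 2 vowels — has this property, so In.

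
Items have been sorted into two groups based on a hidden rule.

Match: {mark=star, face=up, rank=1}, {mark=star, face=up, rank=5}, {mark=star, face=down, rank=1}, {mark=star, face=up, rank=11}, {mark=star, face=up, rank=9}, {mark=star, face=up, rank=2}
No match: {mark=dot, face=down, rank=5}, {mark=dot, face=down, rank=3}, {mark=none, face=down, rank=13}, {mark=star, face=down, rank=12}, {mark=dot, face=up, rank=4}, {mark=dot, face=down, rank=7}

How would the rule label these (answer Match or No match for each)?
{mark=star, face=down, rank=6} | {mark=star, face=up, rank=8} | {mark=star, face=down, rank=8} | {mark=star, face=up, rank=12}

Match, Match, Match, No match

The pattern is that an item is 'Match' exactly when: mark is star AND rank ≤ 11.
{mark=star, face=down, rank=6}: Match (mark is star, rank = 6).
{mark=star, face=up, rank=8}: Match (mark is star, rank = 8).
{mark=star, face=down, rank=8}: Match (mark is star, rank = 8).
{mark=star, face=up, rank=12}: No match (mark is star, rank = 12).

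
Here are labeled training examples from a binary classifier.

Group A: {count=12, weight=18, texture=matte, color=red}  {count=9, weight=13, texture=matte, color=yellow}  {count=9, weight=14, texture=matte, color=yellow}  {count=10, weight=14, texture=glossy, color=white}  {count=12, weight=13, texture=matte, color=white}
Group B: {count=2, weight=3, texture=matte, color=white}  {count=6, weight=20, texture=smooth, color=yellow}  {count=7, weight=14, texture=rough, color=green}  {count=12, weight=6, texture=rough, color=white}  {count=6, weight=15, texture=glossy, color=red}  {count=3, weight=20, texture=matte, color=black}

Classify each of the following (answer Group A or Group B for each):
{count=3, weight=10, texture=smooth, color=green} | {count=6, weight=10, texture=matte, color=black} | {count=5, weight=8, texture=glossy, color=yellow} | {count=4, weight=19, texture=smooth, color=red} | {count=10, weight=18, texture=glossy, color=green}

Group B, Group B, Group B, Group B, Group A

The pattern is that an item is 'Group A' exactly when: count ≥ 9 AND weight ≥ 13.
{count=3, weight=10, texture=smooth, color=green} → count = 3, weight = 10 → Group B.
{count=6, weight=10, texture=matte, color=black} → count = 6, weight = 10 → Group B.
{count=5, weight=8, texture=glossy, color=yellow} → count = 5, weight = 8 → Group B.
{count=4, weight=19, texture=smooth, color=red} → count = 4, weight = 19 → Group B.
{count=10, weight=18, texture=glossy, color=green} → count = 10, weight = 18 → Group A.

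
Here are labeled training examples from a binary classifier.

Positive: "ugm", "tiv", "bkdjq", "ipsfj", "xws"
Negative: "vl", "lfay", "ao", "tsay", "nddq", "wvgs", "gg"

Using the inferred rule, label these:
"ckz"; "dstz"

Positive, Negative

One predicate separates the groups cleanly: odd length.
Positive: "ckz", since length 3.
Negative: "dstz", since length 4.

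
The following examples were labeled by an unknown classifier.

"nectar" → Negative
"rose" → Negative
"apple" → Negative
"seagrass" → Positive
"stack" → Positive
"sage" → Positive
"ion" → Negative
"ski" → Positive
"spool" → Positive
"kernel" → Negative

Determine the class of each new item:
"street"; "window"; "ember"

The rule appears to be: starts with 's'.
"street": starts with 's', matches → Positive.
"window": starts with 'w', does not pass → Negative.
"ember": starts with 'e', does not pass → Negative.

Positive, Negative, Negative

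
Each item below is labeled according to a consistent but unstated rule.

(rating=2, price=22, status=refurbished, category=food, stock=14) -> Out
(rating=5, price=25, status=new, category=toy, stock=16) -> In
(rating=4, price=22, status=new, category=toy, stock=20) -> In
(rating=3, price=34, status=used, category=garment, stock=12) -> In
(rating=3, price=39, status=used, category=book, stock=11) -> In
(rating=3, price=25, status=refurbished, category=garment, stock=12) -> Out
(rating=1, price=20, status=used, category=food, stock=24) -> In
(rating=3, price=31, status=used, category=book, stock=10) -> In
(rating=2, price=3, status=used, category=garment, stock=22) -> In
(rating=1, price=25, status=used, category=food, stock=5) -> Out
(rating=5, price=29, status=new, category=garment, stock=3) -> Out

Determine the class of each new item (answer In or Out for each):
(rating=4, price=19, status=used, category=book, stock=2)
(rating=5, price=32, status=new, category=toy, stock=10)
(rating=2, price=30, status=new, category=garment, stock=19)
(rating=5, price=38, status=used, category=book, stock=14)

Out, In, In, In

The distinguishing property — price ≥ 31 OR stock ≥ 16 — holds for all the 'In' cases and none of the 'Out' cases.
(rating=4, price=19, status=used, category=book, stock=2): price = 19, stock = 2, doesn't qualify → Out.
(rating=5, price=32, status=new, category=toy, stock=10): price = 32, stock = 10, has this property → In.
(rating=2, price=30, status=new, category=garment, stock=19): price = 30, stock = 19, has this property → In.
(rating=5, price=38, status=used, category=book, stock=14): price = 38, stock = 14, has this property → In.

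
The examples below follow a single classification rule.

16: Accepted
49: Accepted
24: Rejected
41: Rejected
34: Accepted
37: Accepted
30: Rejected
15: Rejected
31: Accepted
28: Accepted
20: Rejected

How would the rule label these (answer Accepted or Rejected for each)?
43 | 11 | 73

Comparing the two groups points to one rule — ≡ 1 (mod 3).

Accepted, Rejected, Accepted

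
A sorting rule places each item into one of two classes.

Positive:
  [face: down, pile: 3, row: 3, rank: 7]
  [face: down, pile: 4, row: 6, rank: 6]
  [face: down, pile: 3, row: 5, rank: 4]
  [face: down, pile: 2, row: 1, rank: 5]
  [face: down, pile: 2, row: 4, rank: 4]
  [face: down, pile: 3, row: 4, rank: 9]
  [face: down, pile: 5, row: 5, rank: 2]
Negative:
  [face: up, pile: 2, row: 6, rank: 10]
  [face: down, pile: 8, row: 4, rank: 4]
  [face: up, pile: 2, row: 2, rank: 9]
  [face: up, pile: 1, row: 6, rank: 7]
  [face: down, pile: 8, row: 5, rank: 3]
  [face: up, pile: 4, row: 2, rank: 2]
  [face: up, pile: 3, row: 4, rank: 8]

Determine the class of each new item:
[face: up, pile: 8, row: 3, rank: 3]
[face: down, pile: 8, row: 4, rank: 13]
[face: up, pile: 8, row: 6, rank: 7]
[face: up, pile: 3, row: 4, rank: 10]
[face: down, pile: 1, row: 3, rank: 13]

Negative, Negative, Negative, Negative, Positive

Every 'Positive' example satisfies: face is down AND pile ≤ 5. None of the 'Negative' examples do.
Negative: [face: up, pile: 8, row: 3, rank: 3], since face is up, pile = 8.
Negative: [face: down, pile: 8, row: 4, rank: 13], since face is down, pile = 8.
Negative: [face: up, pile: 8, row: 6, rank: 7], since face is up, pile = 8.
Negative: [face: up, pile: 3, row: 4, rank: 10], since face is up, pile = 3.
Positive: [face: down, pile: 1, row: 3, rank: 13], since face is down, pile = 1.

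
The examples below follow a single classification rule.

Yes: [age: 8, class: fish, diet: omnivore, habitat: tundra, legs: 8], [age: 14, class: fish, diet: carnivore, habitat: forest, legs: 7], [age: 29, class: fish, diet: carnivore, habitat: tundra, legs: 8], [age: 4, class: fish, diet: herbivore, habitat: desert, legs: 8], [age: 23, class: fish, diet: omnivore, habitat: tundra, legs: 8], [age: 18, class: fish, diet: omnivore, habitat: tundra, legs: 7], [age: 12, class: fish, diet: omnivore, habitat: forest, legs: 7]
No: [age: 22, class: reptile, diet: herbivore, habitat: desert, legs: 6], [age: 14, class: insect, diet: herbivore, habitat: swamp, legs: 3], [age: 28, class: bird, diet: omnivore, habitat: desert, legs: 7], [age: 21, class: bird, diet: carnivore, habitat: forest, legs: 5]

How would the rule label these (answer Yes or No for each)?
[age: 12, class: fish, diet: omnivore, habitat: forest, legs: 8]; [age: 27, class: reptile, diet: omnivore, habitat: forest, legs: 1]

Checking candidate rules against both groups, what survives is: class is fish.
[age: 12, class: fish, diet: omnivore, habitat: forest, legs: 8]: class is fish — checks out, so Yes. [age: 27, class: reptile, diet: omnivore, habitat: forest, legs: 1]: class is reptile — fails the rule, so No.

Yes, No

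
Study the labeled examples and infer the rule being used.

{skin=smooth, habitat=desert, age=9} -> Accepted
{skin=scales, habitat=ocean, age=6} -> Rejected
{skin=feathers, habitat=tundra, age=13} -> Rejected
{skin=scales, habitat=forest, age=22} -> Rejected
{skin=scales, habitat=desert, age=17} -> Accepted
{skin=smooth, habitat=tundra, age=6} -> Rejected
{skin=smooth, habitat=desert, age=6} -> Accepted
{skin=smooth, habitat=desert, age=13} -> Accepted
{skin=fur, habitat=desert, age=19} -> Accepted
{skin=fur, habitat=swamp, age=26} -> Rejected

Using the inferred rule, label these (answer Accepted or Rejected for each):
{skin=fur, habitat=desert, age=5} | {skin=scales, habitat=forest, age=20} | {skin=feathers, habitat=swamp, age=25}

The pattern is that an item is 'Accepted' exactly when: habitat is desert.
Accepted: {skin=fur, habitat=desert, age=5}, since habitat is desert.
Rejected: {skin=scales, habitat=forest, age=20}, since habitat is forest.
Rejected: {skin=feathers, habitat=swamp, age=25}, since habitat is swamp.

Accepted, Rejected, Rejected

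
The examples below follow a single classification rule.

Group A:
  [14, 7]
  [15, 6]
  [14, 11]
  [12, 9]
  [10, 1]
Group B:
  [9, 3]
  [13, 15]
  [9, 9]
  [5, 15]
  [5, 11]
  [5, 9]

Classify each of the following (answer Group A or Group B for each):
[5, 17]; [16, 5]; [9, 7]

Group B, Group A, Group B

The simplest hypothesis consistent with all the labels is: sum is odd.
[5, 17]: 5+17 = 22, does not pass → Group B.
[16, 5]: 16+5 = 21, satisfies this → Group A.
[9, 7]: 9+7 = 16, does not pass → Group B.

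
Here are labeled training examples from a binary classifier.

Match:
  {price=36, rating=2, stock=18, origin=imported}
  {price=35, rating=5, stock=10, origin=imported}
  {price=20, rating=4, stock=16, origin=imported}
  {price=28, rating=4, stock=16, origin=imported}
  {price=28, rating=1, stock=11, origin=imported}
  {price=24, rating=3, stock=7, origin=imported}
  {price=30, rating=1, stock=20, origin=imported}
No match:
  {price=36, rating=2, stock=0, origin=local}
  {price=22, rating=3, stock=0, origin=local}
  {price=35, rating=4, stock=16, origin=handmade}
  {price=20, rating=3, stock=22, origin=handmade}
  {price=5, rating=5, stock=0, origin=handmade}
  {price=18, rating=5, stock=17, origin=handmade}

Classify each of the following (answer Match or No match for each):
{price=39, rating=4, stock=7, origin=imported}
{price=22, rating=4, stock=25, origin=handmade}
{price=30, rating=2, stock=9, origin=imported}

Match, No match, Match

All 'Match' examples share one property — origin is imported — and every 'No match' example lacks it.
{price=39, rating=4, stock=7, origin=imported}: origin is imported, checks out → Match.
{price=22, rating=4, stock=25, origin=handmade}: origin is handmade, doesn't qualify → No match.
{price=30, rating=2, stock=9, origin=imported}: origin is imported, checks out → Match.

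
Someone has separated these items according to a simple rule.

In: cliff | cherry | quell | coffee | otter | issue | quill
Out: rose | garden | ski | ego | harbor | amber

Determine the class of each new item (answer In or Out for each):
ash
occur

Out, In

One predicate separates the groups cleanly: has a double letter.
ash → no doubled letter → Out. occur → 'cc' doubled → In.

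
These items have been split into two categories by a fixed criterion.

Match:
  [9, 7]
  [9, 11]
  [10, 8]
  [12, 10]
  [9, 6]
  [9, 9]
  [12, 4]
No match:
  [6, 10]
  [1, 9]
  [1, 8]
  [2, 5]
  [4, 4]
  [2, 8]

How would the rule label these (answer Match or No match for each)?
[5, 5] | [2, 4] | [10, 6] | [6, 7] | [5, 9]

No match, No match, Match, No match, No match

A rule that fits every label: first ≥ 7 — true of each 'Match' example, false of each 'No match' one.
[5, 5]: No match (first 5). [2, 4]: No match (first 2). [10, 6]: Match (first 10). [6, 7]: No match (first 6). [5, 9]: No match (first 5).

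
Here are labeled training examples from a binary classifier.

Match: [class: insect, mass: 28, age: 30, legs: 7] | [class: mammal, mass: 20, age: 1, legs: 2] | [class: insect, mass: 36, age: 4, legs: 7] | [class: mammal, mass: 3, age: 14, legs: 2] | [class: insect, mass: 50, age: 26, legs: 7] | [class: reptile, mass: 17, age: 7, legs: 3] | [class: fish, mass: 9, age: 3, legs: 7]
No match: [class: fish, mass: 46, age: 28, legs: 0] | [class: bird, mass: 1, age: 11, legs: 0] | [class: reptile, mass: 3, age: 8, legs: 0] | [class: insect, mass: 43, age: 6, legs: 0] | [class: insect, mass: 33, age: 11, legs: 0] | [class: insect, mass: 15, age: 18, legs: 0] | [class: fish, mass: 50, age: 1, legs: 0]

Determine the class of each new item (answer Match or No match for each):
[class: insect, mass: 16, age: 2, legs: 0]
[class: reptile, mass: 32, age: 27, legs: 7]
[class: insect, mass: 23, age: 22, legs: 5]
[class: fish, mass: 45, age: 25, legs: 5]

No match, Match, Match, Match

The rule appears to be: legs ≥ 2.
[class: insect, mass: 16, age: 2, legs: 0] → legs = 0 → No match. [class: reptile, mass: 32, age: 27, legs: 7] → legs = 7 → Match. [class: insect, mass: 23, age: 22, legs: 5] → legs = 5 → Match. [class: fish, mass: 45, age: 25, legs: 5] → legs = 5 → Match.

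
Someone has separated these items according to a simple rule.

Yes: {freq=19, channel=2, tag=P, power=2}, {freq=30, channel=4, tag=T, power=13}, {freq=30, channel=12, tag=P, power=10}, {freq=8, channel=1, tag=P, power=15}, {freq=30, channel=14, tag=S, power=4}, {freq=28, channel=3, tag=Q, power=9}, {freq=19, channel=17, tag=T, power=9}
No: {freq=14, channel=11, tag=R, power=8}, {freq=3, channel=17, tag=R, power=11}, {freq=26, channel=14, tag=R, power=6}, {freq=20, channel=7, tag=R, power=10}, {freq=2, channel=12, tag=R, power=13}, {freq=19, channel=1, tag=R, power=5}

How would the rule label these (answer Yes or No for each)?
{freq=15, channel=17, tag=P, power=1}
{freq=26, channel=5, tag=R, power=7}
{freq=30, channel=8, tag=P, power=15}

Yes, No, Yes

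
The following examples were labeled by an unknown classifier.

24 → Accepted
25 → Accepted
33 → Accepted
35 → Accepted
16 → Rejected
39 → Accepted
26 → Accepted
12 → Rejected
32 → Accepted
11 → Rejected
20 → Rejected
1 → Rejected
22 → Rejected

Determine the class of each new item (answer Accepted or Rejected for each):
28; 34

The rule appears to be: at least 24.
Accepted: 28, since 28 ≥ 24.
Accepted: 34, since 34 ≥ 24.

Accepted, Accepted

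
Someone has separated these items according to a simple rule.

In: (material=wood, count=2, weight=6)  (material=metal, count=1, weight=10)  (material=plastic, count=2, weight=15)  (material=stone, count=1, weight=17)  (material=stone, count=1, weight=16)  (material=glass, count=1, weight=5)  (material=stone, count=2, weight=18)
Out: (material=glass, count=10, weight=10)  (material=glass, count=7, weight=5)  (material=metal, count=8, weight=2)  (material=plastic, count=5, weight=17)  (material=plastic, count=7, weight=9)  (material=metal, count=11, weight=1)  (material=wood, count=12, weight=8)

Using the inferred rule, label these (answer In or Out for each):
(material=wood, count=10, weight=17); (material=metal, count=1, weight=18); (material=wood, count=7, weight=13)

Every 'In' example satisfies: count ≤ 2. None of the 'Out' examples do.
(material=wood, count=10, weight=17): count = 10 — does not fit, so Out.
(material=metal, count=1, weight=18): count = 1 — passes, so In.
(material=wood, count=7, weight=13): count = 7 — does not fit, so Out.

Out, In, Out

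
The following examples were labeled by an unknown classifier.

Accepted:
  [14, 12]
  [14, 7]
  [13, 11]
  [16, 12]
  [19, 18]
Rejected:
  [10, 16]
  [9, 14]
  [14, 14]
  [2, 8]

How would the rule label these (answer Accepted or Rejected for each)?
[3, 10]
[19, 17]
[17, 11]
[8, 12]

Rejected, Accepted, Accepted, Rejected

The simplest hypothesis consistent with all the labels is: first > second.
[3, 10] — 3 < 10, hence Rejected. [19, 17] — 19 > 17, hence Accepted. [17, 11] — 17 > 11, hence Accepted. [8, 12] — 8 < 12, hence Rejected.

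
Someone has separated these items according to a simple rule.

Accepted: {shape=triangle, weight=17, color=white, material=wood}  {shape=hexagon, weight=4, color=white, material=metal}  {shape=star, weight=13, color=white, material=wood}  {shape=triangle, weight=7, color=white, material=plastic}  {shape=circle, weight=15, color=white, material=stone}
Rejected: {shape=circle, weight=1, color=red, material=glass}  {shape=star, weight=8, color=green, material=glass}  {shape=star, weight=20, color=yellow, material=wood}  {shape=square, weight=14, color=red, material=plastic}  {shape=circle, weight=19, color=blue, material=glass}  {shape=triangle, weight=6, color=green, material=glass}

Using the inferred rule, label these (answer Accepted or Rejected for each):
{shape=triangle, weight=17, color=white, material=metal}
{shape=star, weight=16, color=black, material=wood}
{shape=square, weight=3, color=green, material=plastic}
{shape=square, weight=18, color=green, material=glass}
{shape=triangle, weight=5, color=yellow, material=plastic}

A rule that fits every label: color is white — true of each 'Accepted' example, false of each 'Rejected' one.
{shape=triangle, weight=17, color=white, material=metal}: Accepted (color is white).
{shape=star, weight=16, color=black, material=wood}: Rejected (color is black).
{shape=square, weight=3, color=green, material=plastic}: Rejected (color is green).
{shape=square, weight=18, color=green, material=glass}: Rejected (color is green).
{shape=triangle, weight=5, color=yellow, material=plastic}: Rejected (color is yellow).

Accepted, Rejected, Rejected, Rejected, Rejected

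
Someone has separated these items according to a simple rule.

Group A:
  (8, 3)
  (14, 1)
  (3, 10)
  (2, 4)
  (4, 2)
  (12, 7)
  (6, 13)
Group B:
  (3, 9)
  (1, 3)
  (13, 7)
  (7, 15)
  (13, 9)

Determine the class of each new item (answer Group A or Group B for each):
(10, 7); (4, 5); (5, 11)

Comparing the two groups points to one rule — product is even.
(10, 7): Group A (10·7 = 70).
(4, 5): Group A (4·5 = 20).
(5, 11): Group B (5·11 = 55).

Group A, Group A, Group B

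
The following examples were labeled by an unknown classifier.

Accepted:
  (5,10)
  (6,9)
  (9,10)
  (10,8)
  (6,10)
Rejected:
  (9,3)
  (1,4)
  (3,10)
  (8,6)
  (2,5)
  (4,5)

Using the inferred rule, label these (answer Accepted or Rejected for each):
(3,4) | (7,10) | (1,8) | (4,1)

The common property of the 'Accepted' items is: sum ≥ 15. No 'Rejected' item has it.
(3,4) → 3+4 = 7 → Rejected. (7,10) → 7+10 = 17 → Accepted. (1,8) → 1+8 = 9 → Rejected. (4,1) → 4+1 = 5 → Rejected.

Rejected, Accepted, Rejected, Rejected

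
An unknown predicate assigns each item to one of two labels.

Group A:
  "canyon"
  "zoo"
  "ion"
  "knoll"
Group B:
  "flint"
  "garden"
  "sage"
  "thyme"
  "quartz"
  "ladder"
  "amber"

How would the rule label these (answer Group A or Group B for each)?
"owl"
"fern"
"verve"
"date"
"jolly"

Group A, Group B, Group B, Group B, Group A

The common property of the 'Group A' items is: contains 'o'. No 'Group B' item has it.
"owl": has 'o' — passes, so Group A. "fern": no 'o' — fails this test, so Group B. "verve": no 'o' — fails this test, so Group B. "date": no 'o' — fails this test, so Group B. "jolly": has 'o' — passes, so Group A.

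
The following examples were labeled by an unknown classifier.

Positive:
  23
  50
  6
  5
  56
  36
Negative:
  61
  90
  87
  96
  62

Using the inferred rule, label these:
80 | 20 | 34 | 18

The pattern is that an item is 'Positive' exactly when: at most 56.
80: 80 > 56, fails this test → Negative. 20: 20 ≤ 56, satisfies this → Positive. 34: 34 ≤ 56, satisfies this → Positive. 18: 18 ≤ 56, satisfies this → Positive.

Negative, Positive, Positive, Positive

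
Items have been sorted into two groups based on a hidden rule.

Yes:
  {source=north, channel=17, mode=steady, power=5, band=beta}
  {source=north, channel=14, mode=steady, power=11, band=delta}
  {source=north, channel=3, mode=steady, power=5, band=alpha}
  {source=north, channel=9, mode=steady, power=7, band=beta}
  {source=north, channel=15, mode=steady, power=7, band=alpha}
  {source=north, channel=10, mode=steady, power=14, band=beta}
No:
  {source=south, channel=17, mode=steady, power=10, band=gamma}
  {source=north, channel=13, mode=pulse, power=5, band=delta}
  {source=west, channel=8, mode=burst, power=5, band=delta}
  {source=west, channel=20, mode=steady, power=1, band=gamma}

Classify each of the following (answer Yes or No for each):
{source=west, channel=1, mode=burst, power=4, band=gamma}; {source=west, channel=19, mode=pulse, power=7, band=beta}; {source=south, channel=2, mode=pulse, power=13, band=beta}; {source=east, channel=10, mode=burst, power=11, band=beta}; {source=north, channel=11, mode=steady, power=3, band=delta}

No, No, No, No, Yes

'Yes' ⟺ mode is steady AND source is north.
{source=west, channel=1, mode=burst, power=4, band=gamma} — mode is burst, source is west, hence No. {source=west, channel=19, mode=pulse, power=7, band=beta} — mode is pulse, source is west, hence No. {source=south, channel=2, mode=pulse, power=13, band=beta} — mode is pulse, source is south, hence No. {source=east, channel=10, mode=burst, power=11, band=beta} — mode is burst, source is east, hence No. {source=north, channel=11, mode=steady, power=3, band=delta} — mode is steady, source is north, hence Yes.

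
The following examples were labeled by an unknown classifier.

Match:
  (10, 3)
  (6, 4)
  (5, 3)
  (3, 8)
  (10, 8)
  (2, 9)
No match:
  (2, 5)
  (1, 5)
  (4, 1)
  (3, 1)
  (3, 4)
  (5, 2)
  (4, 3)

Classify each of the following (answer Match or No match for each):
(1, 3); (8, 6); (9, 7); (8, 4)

The pattern is that an item is 'Match' exactly when: sum ≥ 8.
No match: (1, 3), since 1+3 = 4.
Match: (8, 6), since 8+6 = 14.
Match: (9, 7), since 9+7 = 16.
Match: (8, 4), since 8+4 = 12.

No match, Match, Match, Match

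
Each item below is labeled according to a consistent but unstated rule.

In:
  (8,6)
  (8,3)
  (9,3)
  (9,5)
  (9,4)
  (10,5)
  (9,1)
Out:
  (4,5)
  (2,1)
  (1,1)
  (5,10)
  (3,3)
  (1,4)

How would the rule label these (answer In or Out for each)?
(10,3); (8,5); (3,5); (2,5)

A rule that fits every label: first ≥ 6 — true of each 'In' example, false of each 'Out' one.

In, In, Out, Out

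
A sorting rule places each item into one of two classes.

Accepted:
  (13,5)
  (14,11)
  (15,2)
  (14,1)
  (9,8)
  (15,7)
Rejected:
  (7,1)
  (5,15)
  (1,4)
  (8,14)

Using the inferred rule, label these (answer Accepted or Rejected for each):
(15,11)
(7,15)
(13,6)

The simplest hypothesis consistent with all the labels is: first ≥ 9.
Accepted: (15,11), since first 15. Rejected: (7,15), since first 7. Accepted: (13,6), since first 13.

Accepted, Rejected, Accepted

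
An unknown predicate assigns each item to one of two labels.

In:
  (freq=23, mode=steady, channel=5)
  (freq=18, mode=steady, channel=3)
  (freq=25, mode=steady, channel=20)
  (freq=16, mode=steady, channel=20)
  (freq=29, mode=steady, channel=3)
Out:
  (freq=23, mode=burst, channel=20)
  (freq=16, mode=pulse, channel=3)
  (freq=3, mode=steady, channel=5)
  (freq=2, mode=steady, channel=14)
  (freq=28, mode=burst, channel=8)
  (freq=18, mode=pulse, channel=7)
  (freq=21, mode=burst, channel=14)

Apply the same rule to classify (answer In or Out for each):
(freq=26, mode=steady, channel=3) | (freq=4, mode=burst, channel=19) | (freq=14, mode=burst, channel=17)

In, Out, Out

The distinguishing property — mode is steady AND freq ≥ 16 — holds for all the 'In' cases and none of the 'Out' cases.
(freq=26, mode=steady, channel=3): In (mode is steady, freq = 26). (freq=4, mode=burst, channel=19): Out (mode is burst, freq = 4). (freq=14, mode=burst, channel=17): Out (mode is burst, freq = 14).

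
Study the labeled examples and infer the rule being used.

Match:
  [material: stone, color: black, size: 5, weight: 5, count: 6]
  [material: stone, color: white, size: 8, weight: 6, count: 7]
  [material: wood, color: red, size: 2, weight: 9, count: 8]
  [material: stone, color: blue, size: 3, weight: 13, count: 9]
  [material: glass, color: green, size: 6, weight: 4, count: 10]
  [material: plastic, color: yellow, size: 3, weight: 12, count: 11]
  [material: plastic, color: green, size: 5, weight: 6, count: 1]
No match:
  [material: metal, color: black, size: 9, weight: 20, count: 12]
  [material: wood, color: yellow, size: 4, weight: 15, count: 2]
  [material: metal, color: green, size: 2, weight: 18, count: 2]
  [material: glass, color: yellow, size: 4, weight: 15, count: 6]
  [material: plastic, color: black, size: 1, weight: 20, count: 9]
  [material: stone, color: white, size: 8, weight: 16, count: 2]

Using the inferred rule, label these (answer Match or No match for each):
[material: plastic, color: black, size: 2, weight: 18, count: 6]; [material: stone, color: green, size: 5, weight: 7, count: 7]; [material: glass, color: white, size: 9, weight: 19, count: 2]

No match, Match, No match

The simplest hypothesis consistent with all the labels is: weight ≤ 13.
[material: plastic, color: black, size: 2, weight: 18, count: 6]: No match (weight = 18). [material: stone, color: green, size: 5, weight: 7, count: 7]: Match (weight = 7). [material: glass, color: white, size: 9, weight: 19, count: 2]: No match (weight = 19).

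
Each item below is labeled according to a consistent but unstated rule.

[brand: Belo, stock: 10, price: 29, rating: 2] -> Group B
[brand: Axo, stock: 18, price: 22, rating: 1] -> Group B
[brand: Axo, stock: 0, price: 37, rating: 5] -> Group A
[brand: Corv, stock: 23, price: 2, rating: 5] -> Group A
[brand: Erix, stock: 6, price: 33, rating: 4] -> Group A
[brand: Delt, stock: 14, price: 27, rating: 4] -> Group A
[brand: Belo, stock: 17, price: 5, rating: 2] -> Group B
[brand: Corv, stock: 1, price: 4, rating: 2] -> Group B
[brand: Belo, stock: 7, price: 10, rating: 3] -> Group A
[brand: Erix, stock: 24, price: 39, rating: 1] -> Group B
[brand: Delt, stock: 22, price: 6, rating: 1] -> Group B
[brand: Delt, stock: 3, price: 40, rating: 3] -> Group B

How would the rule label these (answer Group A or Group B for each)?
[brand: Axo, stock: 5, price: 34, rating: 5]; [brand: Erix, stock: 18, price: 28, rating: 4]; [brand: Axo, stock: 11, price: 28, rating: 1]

Group A, Group A, Group B

A rule that fits every label: rating ≥ 3 AND price ≤ 37 — true of each 'Group A' example, false of each 'Group B' one.
Group A: [brand: Axo, stock: 5, price: 34, rating: 5], since rating = 5, price = 34. Group A: [brand: Erix, stock: 18, price: 28, rating: 4], since rating = 4, price = 28. Group B: [brand: Axo, stock: 11, price: 28, rating: 1], since rating = 1, price = 28.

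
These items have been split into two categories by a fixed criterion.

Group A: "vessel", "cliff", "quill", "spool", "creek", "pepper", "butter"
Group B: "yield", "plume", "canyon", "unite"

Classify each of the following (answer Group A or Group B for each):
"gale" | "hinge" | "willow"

The common property of the 'Group A' items is: has a double letter. No 'Group B' item has it.
Group B: "gale", since no doubled letter. Group B: "hinge", since no doubled letter. Group A: "willow", since 'll' doubled.

Group B, Group B, Group A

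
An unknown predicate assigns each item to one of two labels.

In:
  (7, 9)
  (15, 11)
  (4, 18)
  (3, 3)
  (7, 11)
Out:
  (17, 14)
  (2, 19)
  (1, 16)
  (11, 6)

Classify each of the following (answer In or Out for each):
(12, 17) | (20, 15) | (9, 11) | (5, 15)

Out, Out, In, In

One predicate separates the groups cleanly: sum is even.
(12, 17) — 12+17 = 29, hence Out.
(20, 15) — 20+15 = 35, hence Out.
(9, 11) — 9+11 = 20, hence In.
(5, 15) — 5+15 = 20, hence In.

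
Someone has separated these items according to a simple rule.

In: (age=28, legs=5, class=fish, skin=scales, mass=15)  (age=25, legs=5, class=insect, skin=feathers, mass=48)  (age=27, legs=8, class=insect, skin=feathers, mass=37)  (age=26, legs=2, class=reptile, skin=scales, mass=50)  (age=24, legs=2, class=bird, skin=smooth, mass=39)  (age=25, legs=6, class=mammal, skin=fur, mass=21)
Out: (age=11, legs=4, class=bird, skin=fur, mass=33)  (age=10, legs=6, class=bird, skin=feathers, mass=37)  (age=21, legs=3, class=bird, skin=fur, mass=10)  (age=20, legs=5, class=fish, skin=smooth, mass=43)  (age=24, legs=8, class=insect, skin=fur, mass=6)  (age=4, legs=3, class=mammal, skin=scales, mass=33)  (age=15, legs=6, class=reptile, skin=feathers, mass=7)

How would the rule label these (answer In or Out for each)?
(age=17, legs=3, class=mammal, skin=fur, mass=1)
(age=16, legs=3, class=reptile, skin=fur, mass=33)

The distinguishing property — mass ≥ 7 AND age ≥ 24 — holds for all the 'In' cases and none of the 'Out' cases.
(age=17, legs=3, class=mammal, skin=fur, mass=1): mass = 1, age = 17 — lacks this property, so Out.
(age=16, legs=3, class=reptile, skin=fur, mass=33): mass = 33, age = 16 — lacks this property, so Out.

Out, Out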